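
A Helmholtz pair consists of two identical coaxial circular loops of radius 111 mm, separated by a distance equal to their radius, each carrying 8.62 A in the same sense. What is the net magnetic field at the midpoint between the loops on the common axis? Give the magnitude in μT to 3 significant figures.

Each loop contributes B = μ₀IR²/[2(R²+z²)^(3/2)] on the axis, with z measured from that loop.
Loop 1 (z = 0.0555 m): B₁ = 3.49×10⁻⁵ T. Loop 2 (z = 0.0555 m): B₂ = 3.49×10⁻⁵ T.
The fields add: B = B₁ + B₂ = 6.98×10⁻⁵ T.

B ≈ 69.8 μT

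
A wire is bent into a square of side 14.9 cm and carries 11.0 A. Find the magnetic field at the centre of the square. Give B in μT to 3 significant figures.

Each side is a finite straight segment at perpendicular distance d = a/(2 tan(π/4)) = 0.0745 m from the centre, with end-angles ±π/4.
One side contributes B₁ = (μ₀I/4πd)·2 sin(π/4) = 2.09×10⁻⁵ T.
All 4 sides add in the same direction: B = 4 × 2.09×10⁻⁵ = 8.35×10⁻⁵ T.

B ≈ 83.5 μT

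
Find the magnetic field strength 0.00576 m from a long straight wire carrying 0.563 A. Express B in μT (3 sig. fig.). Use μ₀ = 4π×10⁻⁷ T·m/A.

For an infinitely long straight wire, B = μ₀I/(2πd).
B = (4π×10⁻⁷ × 0.563) / (2π × 0.00576) = 1.95×10⁻⁵ T.

B ≈ 19.5 μT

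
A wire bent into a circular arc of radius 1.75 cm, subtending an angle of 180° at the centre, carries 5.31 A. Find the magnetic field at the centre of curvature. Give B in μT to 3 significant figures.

The Biot–Savart field of a circular arc at its centre is B = μ₀Iφ/(4πR), with φ = 3.142 rad.
B = (4π×10⁻⁷ × 5.31 × 3.142) / (4π × 0.0175) = 9.53×10⁻⁵ T.

B ≈ 95.3 μT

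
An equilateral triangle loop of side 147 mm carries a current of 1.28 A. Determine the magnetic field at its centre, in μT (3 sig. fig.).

Each side is a finite straight segment at perpendicular distance d = a/(2 tan(π/3)) = 0.04244 m from the centre, with end-angles ±π/3.
One side contributes B₁ = (μ₀I/4πd)·2 sin(π/3) = 5.22×10⁻⁶ T.
All 3 sides add in the same direction: B = 3 × 5.22×10⁻⁶ = 1.57×10⁻⁵ T.

B ≈ 15.7 μT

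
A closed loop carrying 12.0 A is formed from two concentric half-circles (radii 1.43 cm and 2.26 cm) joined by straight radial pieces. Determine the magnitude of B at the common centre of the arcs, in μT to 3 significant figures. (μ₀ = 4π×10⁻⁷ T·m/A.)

The radial connectors point toward the centre, so dl × r̂ = 0 and they contribute nothing.
Each semicircle gives μ₀I/(4R): inner arc 2.64×10⁻⁴ T, outer arc 1.67×10⁻⁴ T.
The two arcs carry current in opposite angular senses, so their fields oppose: B = |2.64×10⁻⁴ − 1.67×10⁻⁴| = 9.68×10⁻⁵ T.

B ≈ 96.8 μT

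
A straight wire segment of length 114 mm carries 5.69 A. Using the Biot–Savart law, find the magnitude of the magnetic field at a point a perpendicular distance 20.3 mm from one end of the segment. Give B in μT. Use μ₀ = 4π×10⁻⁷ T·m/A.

For a finite straight segment, B = (μ₀I/4πd)(sinθ₁ + sinθ₂), where θ₁, θ₂ are the angles from the perpendicular to each end.
The perpendicular foot is at one end, so the two end-offsets along the wire are 0 and L = 0.114 m.
sinθ₁ = 0/√(0²+0.0203²) = 0.0000; sinθ₂ = 0.114/√(0.114²+0.0203²) = 0.9845.
B = (4π×10⁻⁷ × 5.69) / (4π × 0.0203) × (0.0000 + 0.9845) = 2.76×10⁻⁵ T.

B ≈ 27.6 μT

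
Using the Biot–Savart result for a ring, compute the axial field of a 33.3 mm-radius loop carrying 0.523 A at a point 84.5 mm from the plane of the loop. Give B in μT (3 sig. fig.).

On the axis of a circular loop, B = μ₀IR² / [2(R²+z²)^(3/2)].
R² + z² = (0.0333)² + (0.0845)² = 0.008249 m², and (R²+z²)^(3/2) = 7.49×10⁻⁴ m³.
B = (4π×10⁻⁷ × 0.523 × 0.001109) / (2 × 7.49×10⁻⁴) = 4.86×10⁻⁷ T.

B ≈ 0.486 μT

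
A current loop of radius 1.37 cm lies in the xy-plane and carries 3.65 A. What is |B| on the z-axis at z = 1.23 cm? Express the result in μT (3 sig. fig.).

B ≈ 69.0 μT

On the axis of a circular loop, B = μ₀IR² / [2(R²+z²)^(3/2)].
R² + z² = (0.0137)² + (0.0123)² = 0.000339 m², and (R²+z²)^(3/2) = 6.24×10⁻⁶ m³.
B = (4π×10⁻⁷ × 3.65 × 0.0001877) / (2 × 6.24×10⁻⁶) = 6.90×10⁻⁵ T.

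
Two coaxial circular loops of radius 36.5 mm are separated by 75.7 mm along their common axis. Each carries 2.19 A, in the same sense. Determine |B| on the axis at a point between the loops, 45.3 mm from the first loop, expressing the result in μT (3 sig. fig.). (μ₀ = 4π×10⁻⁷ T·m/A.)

B ≈ 26.4 μT

Each loop contributes B = μ₀IR²/[2(R²+z²)^(3/2)] on the axis, with z measured from that loop.
Loop 1 (z = 0.0453 m): B₁ = 9.31×10⁻⁶ T. Loop 2 (z = 0.0304 m): B₂ = 1.71×10⁻⁵ T.
The fields add: B = B₁ + B₂ = 2.64×10⁻⁵ T.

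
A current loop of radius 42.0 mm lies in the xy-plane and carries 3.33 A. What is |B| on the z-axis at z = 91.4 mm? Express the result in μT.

On the axis of a circular loop, B = μ₀IR² / [2(R²+z²)^(3/2)].
R² + z² = (0.042)² + (0.0914)² = 0.01012 m², and (R²+z²)^(3/2) = 1.02×10⁻³ m³.
B = (4π×10⁻⁷ × 3.33 × 0.001764) / (2 × 1.02×10⁻³) = 3.63×10⁻⁶ T.

B ≈ 3.63 μT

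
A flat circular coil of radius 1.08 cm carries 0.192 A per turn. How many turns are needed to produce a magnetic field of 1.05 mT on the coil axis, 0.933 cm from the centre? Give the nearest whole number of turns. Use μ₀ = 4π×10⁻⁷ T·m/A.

N = 217

For an N-turn coil, B = Nμ₀IR²/[2(R²+z²)^(3/2)]. A single turn gives B₁ = 4.84×10⁻⁶ T with R = 0.0108 m, z = 0.00933 m.
N = B/B₁ = 1.05×10⁻³ / 4.84×10⁻⁶ = 216.93.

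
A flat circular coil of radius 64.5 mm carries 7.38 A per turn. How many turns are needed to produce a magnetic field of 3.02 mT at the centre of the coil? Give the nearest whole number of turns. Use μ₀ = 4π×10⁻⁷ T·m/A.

For an N-turn coil, B = Nμ₀I/(2R). A single turn gives B₁ = 7.19×10⁻⁵ T with R = 0.0645 m.
N = B/B₁ = 3.02×10⁻³ / 7.19×10⁻⁵ = 42.01.

N = 42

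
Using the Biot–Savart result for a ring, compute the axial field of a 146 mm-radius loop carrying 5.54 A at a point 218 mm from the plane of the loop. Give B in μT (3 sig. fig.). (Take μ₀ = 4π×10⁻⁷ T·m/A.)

On the axis of a circular loop, B = μ₀IR² / [2(R²+z²)^(3/2)].
R² + z² = (0.146)² + (0.218)² = 0.06884 m², and (R²+z²)^(3/2) = 1.81×10⁻² m³.
B = (4π×10⁻⁷ × 5.54 × 0.02132) / (2 × 1.81×10⁻²) = 4.11×10⁻⁶ T.

B ≈ 4.11 μT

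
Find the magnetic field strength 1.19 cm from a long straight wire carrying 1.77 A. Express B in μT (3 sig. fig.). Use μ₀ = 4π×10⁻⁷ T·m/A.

For an infinitely long straight wire, B = μ₀I/(2πd).
B = (4π×10⁻⁷ × 1.77) / (2π × 0.0119) = 2.97×10⁻⁵ T.

B ≈ 29.7 μT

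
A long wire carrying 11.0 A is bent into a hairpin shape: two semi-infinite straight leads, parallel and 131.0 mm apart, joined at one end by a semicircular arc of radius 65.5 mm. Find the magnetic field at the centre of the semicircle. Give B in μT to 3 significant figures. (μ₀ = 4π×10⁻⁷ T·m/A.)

The semicircular arc contributes B_arc = μ₀I·π/(4πR) = μ₀I/(4R) = 5.28×10⁻⁵ T.
Each semi-infinite lead is at perpendicular distance R = 0.0655 m from the centre, with the perpendicular foot at its near end, so it contributes μ₀I/(4πR); both point the same way, together 3.36×10⁻⁵ T.
Arc and leads all point the same direction: B = 5.28×10⁻⁵ + 3.36×10⁻⁵ = 8.63×10⁻⁵ T.

B ≈ 86.3 μT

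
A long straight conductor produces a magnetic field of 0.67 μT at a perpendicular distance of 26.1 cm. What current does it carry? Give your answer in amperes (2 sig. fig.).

For a long straight wire B = μ₀I/(2πd), so I = 2πdB/μ₀.
I = 2π × 0.261 × 6.70×10⁻⁷ / (4π×10⁻⁷) = 0.874 A.

I ≈ 0.87 A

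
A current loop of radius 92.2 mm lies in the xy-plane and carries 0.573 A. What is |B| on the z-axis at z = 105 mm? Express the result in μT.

On the axis of a circular loop, B = μ₀IR² / [2(R²+z²)^(3/2)].
R² + z² = (0.0922)² + (0.105)² = 0.01953 m², and (R²+z²)^(3/2) = 2.73×10⁻³ m³.
B = (4π×10⁻⁷ × 0.573 × 0.008501) / (2 × 2.73×10⁻³) = 1.12×10⁻⁶ T.

B ≈ 1.12 μT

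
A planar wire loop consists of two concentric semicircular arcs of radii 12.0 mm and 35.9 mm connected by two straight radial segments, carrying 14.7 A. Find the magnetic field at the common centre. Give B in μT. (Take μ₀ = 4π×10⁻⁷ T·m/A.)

The radial connectors point toward the centre, so dl × r̂ = 0 and they contribute nothing.
Each semicircle gives μ₀I/(4R): inner arc 3.85×10⁻⁴ T, outer arc 1.29×10⁻⁴ T.
The two arcs carry current in opposite angular senses, so their fields oppose: B = |3.85×10⁻⁴ − 1.29×10⁻⁴| = 2.56×10⁻⁴ T.

B ≈ 256 μT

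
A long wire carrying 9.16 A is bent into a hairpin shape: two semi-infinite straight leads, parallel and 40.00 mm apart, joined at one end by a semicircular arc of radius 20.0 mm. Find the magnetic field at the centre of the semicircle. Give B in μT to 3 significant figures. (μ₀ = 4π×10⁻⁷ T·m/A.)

B ≈ 235 μT

The semicircular arc contributes B_arc = μ₀I·π/(4πR) = μ₀I/(4R) = 1.44×10⁻⁴ T.
Each semi-infinite lead is at perpendicular distance R = 0.02 m from the centre, with the perpendicular foot at its near end, so it contributes μ₀I/(4πR); both point the same way, together 9.16×10⁻⁵ T.
Arc and leads all point the same direction: B = 1.44×10⁻⁴ + 9.16×10⁻⁵ = 2.35×10⁻⁴ T.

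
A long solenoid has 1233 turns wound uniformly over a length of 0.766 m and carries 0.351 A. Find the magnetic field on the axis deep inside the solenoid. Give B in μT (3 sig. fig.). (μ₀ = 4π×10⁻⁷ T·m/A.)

B ≈ 710 μT

Inside a long solenoid, B = μ₀nI with n = 1610 turns/m.
B = 4π×10⁻⁷ × 1610 × 0.351 = 7.10×10⁻⁴ T.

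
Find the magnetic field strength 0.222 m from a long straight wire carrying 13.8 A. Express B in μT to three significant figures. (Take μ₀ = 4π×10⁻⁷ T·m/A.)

For an infinitely long straight wire, B = μ₀I/(2πd).
B = (4π×10⁻⁷ × 13.8) / (2π × 0.222) = 1.24×10⁻⁵ T.

B ≈ 12.4 μT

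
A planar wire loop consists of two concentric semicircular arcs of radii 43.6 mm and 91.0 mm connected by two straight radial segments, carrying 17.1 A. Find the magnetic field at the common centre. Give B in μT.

The radial connectors point toward the centre, so dl × r̂ = 0 and they contribute nothing.
Each semicircle gives μ₀I/(4R): inner arc 1.23×10⁻⁴ T, outer arc 5.90×10⁻⁵ T.
The two arcs carry current in opposite angular senses, so their fields oppose: B = |1.23×10⁻⁴ − 5.90×10⁻⁵| = 6.42×10⁻⁵ T.

B ≈ 64.2 μT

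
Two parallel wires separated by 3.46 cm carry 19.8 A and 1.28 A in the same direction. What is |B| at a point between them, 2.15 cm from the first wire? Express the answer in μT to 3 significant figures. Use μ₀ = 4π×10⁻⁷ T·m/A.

B ≈ 165 μT

Each long wire gives B = μ₀I/(2πd). Distances are d₁ = 0.0215 m and d₂ = 0.0131 m.
B₁ = 1.84×10⁻⁴ T, B₂ = 1.95×10⁻⁵ T.
Between parallel currents the two contributions point in opposite directions, so they subtract. B = |B₁ − B₂| = |1.84×10⁻⁴ − 1.95×10⁻⁵| = 1.65×10⁻⁴ T.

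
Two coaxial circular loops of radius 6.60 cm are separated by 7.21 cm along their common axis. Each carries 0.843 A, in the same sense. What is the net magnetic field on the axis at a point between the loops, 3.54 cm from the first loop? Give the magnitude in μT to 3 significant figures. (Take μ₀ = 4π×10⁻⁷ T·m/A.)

Each loop contributes B = μ₀IR²/[2(R²+z²)^(3/2)] on the axis, with z measured from that loop.
Loop 1 (z = 0.0354 m): B₁ = 5.49×10⁻⁶ T. Loop 2 (z = 0.0367 m): B₂ = 5.36×10⁻⁶ T.
The fields add: B = B₁ + B₂ = 1.08×10⁻⁵ T.

B ≈ 10.8 μT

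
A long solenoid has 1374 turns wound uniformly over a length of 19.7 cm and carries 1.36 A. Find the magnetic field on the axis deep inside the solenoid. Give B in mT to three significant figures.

Inside a long solenoid, B = μ₀nI with n = 6975 turns/m.
B = 4π×10⁻⁷ × 6975 × 1.36 = 1.19×10⁻² T.

B ≈ 11.9 mT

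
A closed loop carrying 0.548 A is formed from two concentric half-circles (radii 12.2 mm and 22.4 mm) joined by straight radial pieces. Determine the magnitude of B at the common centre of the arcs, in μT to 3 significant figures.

B ≈ 6.43 μT

The radial connectors point toward the centre, so dl × r̂ = 0 and they contribute nothing.
Each semicircle gives μ₀I/(4R): inner arc 1.41×10⁻⁵ T, outer arc 7.69×10⁻⁶ T.
The two arcs carry current in opposite angular senses, so their fields oppose: B = |1.41×10⁻⁵ − 7.69×10⁻⁶| = 6.43×10⁻⁶ T.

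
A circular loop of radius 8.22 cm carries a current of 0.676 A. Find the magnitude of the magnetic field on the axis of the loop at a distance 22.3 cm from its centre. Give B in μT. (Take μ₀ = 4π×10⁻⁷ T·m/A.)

B ≈ 0.214 μT

On the axis of a circular loop, B = μ₀IR² / [2(R²+z²)^(3/2)].
R² + z² = (0.0822)² + (0.223)² = 0.05649 m², and (R²+z²)^(3/2) = 1.34×10⁻² m³.
B = (4π×10⁻⁷ × 0.676 × 0.006757) / (2 × 1.34×10⁻²) = 2.14×10⁻⁷ T.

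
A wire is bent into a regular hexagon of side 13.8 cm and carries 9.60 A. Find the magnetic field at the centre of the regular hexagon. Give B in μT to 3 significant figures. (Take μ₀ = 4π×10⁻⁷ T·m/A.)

B ≈ 48.2 μT

Each side is a finite straight segment at perpendicular distance d = a/(2 tan(π/6)) = 0.1195 m from the centre, with end-angles ±π/6.
One side contributes B₁ = (μ₀I/4πd)·2 sin(π/6) = 8.03×10⁻⁶ T.
All 6 sides add in the same direction: B = 6 × 8.03×10⁻⁶ = 4.82×10⁻⁵ T.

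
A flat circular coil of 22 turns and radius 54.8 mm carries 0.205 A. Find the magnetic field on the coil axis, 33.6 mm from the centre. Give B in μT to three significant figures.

For an N-turn flat coil, B = Nμ₀IR²/[2(R²+z²)^(3/2)] with R = 0.0548 m, z = 0.0336 m.
B = 22 × 1.46×10⁻⁶ T = 3.20×10⁻⁵ T.

B ≈ 32.0 μT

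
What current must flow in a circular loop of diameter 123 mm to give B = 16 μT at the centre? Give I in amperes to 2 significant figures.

At the centre of a circular loop B = μ₀I/(2R), so I = 2RB/μ₀.
With R = 0.0615 m, I = 2 × 0.0615 × 1.60×10⁻⁵ / (4π×10⁻⁷) = 1.57 A.

I ≈ 1.6 A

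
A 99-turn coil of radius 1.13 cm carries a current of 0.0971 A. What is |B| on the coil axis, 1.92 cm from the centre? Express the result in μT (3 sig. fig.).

B ≈ 69.7 μT

For an N-turn flat coil, B = Nμ₀IR²/[2(R²+z²)^(3/2)] with R = 0.0113 m, z = 0.0192 m.
B = 99 × 7.05×10⁻⁷ T = 6.97×10⁻⁵ T.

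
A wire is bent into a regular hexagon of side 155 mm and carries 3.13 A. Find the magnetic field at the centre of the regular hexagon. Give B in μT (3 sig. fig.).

Each side is a finite straight segment at perpendicular distance d = a/(2 tan(π/6)) = 0.1342 m from the centre, with end-angles ±π/6.
One side contributes B₁ = (μ₀I/4πd)·2 sin(π/6) = 2.33×10⁻⁶ T.
All 6 sides add in the same direction: B = 6 × 2.33×10⁻⁶ = 1.40×10⁻⁵ T.

B ≈ 14.0 μT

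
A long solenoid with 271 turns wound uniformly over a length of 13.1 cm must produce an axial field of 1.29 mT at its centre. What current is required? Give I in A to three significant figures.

I ≈ 0.496 A

Inside a long solenoid B = μ₀nI with n = 2069 m⁻¹, so I = B/(μ₀n).
I = 1.29×10⁻³ / (4π×10⁻⁷ × 2069) = 0.496 A.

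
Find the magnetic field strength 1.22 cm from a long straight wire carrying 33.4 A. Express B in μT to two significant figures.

For an infinitely long straight wire, B = μ₀I/(2πd).
B = (4π×10⁻⁷ × 33.4) / (2π × 0.0122) = 5.48×10⁻⁴ T.

B ≈ 550 μT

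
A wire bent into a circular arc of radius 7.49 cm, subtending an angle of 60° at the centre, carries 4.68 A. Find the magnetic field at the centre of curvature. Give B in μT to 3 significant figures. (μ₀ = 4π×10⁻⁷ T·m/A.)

The Biot–Savart field of a circular arc at its centre is B = μ₀Iφ/(4πR), with φ = 1.047 rad.
B = (4π×10⁻⁷ × 4.68 × 1.047) / (4π × 0.0749) = 6.54×10⁻⁶ T.

B ≈ 6.54 μT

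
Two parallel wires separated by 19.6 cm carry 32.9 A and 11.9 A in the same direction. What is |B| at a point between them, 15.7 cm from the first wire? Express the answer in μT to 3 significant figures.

B ≈ 19.1 μT

Each long wire gives B = μ₀I/(2πd). Distances are d₁ = 0.157 m and d₂ = 0.039 m.
B₁ = 4.19×10⁻⁵ T, B₂ = 6.10×10⁻⁵ T.
Between parallel currents the two contributions point in opposite directions, so they subtract. B = |B₁ − B₂| = |4.19×10⁻⁵ − 6.10×10⁻⁵| = 1.91×10⁻⁵ T.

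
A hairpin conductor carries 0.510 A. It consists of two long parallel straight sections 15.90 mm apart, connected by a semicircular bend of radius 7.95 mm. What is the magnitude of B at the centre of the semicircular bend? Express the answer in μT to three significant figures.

The semicircular arc contributes B_arc = μ₀I·π/(4πR) = μ₀I/(4R) = 2.02×10⁻⁵ T.
Each semi-infinite lead is at perpendicular distance R = 0.00795 m from the centre, with the perpendicular foot at its near end, so it contributes μ₀I/(4πR); both point the same way, together 1.28×10⁻⁵ T.
Arc and leads all point the same direction: B = 2.02×10⁻⁵ + 1.28×10⁻⁵ = 3.30×10⁻⁵ T.

B ≈ 33.0 μT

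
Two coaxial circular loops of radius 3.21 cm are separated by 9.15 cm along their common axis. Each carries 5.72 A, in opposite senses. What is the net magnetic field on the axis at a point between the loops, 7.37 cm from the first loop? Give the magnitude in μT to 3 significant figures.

B ≈ 67.8 μT

Each loop contributes B = μ₀IR²/[2(R²+z²)^(3/2)] on the axis, with z measured from that loop.
Loop 1 (z = 0.0737 m): B₁ = 7.13×10⁻⁶ T. Loop 2 (z = 0.0178 m): B₂ = 7.49×10⁻⁵ T.
The fields oppose: B = |B₁ − B₂| = 6.78×10⁻⁵ T.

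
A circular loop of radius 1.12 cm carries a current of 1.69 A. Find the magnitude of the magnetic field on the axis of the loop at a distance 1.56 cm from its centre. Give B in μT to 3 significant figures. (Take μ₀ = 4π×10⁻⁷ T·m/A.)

B ≈ 18.8 μT

On the axis of a circular loop, B = μ₀IR² / [2(R²+z²)^(3/2)].
R² + z² = (0.0112)² + (0.0156)² = 0.0003688 m², and (R²+z²)^(3/2) = 7.08×10⁻⁶ m³.
B = (4π×10⁻⁷ × 1.69 × 0.0001254) / (2 × 7.08×10⁻⁶) = 1.88×10⁻⁵ T.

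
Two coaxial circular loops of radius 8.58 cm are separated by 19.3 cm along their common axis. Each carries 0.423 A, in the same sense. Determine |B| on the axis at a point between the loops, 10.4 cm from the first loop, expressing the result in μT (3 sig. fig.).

B ≈ 1.83 μT

Each loop contributes B = μ₀IR²/[2(R²+z²)^(3/2)] on the axis, with z measured from that loop.
Loop 1 (z = 0.104 m): B₁ = 7.98×10⁻⁷ T. Loop 2 (z = 0.089 m): B₂ = 1.04×10⁻⁶ T.
The fields add: B = B₁ + B₂ = 1.83×10⁻⁶ T.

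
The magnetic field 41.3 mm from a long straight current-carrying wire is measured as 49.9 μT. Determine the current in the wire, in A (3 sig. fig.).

For a long straight wire B = μ₀I/(2πd), so I = 2πdB/μ₀.
I = 2π × 0.0413 × 4.99×10⁻⁵ / (4π×10⁻⁷) = 10.3 A.

I ≈ 10.3 A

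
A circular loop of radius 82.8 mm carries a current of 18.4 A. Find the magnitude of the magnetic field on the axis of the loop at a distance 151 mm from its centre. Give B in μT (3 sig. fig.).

B ≈ 15.5 μT

On the axis of a circular loop, B = μ₀IR² / [2(R²+z²)^(3/2)].
R² + z² = (0.0828)² + (0.151)² = 0.02966 m², and (R²+z²)^(3/2) = 5.11×10⁻³ m³.
B = (4π×10⁻⁷ × 18.4 × 0.006856) / (2 × 5.11×10⁻³) = 1.55×10⁻⁵ T.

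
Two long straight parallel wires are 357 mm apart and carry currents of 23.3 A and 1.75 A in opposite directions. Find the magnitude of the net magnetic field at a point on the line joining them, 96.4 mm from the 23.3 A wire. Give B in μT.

B ≈ 49.7 μT

Each long wire gives B = μ₀I/(2πd). Distances are d₁ = 0.0964 m and d₂ = 0.2606 m.
B₁ = 4.83×10⁻⁵ T, B₂ = 1.34×10⁻⁶ T.
Between antiparallel currents both contributions point the same way, so they add. B = B₁ + B₂ = 4.83×10⁻⁵ + 1.34×10⁻⁶ = 4.97×10⁻⁵ T.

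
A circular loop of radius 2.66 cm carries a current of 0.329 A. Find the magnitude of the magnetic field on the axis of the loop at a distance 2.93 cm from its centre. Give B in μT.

B ≈ 2.36 μT

On the axis of a circular loop, B = μ₀IR² / [2(R²+z²)^(3/2)].
R² + z² = (0.0266)² + (0.0293)² = 0.001566 m², and (R²+z²)^(3/2) = 6.20×10⁻⁵ m³.
B = (4π×10⁻⁷ × 0.329 × 0.0007076) / (2 × 6.20×10⁻⁵) = 2.36×10⁻⁶ T.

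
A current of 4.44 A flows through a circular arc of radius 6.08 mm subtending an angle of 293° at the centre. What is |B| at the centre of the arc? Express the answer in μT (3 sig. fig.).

B ≈ 373 μT

The Biot–Savart field of a circular arc at its centre is B = μ₀Iφ/(4πR), with φ = 5.114 rad.
B = (4π×10⁻⁷ × 4.44 × 5.114) / (4π × 0.00608) = 3.73×10⁻⁴ T.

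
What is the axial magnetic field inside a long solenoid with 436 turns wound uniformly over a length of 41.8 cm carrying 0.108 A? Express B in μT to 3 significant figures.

B ≈ 142 μT

Inside a long solenoid, B = μ₀nI with n = 1043 turns/m.
B = 4π×10⁻⁷ × 1043 × 0.108 = 1.42×10⁻⁴ T.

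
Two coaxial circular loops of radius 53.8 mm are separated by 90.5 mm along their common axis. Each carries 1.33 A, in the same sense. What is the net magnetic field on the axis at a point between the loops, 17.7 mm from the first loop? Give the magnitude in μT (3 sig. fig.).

Each loop contributes B = μ₀IR²/[2(R²+z²)^(3/2)] on the axis, with z measured from that loop.
Loop 1 (z = 0.0177 m): B₁ = 1.33×10⁻⁵ T. Loop 2 (z = 0.0728 m): B₂ = 3.26×10⁻⁶ T.
The fields add: B = B₁ + B₂ = 1.66×10⁻⁵ T.

B ≈ 16.6 μT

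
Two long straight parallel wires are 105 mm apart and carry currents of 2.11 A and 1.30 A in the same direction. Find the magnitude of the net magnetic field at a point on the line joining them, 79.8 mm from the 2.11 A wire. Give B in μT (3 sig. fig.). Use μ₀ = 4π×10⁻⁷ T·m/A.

B ≈ 5.03 μT

Each long wire gives B = μ₀I/(2πd). Distances are d₁ = 0.0798 m and d₂ = 0.0252 m.
B₁ = 5.29×10⁻⁶ T, B₂ = 1.03×10⁻⁵ T.
Between parallel currents the two contributions point in opposite directions, so they subtract. B = |B₁ − B₂| = |5.29×10⁻⁶ − 1.03×10⁻⁵| = 5.03×10⁻⁶ T.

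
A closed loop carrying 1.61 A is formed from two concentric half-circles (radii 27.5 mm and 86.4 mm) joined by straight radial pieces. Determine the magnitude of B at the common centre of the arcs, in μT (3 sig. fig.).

B ≈ 12.5 μT

The radial connectors point toward the centre, so dl × r̂ = 0 and they contribute nothing.
Each semicircle gives μ₀I/(4R): inner arc 1.84×10⁻⁵ T, outer arc 5.85×10⁻⁶ T.
The two arcs carry current in opposite angular senses, so their fields oppose: B = |1.84×10⁻⁵ − 5.85×10⁻⁶| = 1.25×10⁻⁵ T.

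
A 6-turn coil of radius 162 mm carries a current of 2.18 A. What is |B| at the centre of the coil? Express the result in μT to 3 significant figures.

B ≈ 50.7 μT

For an N-turn flat coil, B = Nμ₀I/(2R) with R = 0.162 m.
B = 6 × 8.46×10⁻⁶ T = 5.07×10⁻⁵ T.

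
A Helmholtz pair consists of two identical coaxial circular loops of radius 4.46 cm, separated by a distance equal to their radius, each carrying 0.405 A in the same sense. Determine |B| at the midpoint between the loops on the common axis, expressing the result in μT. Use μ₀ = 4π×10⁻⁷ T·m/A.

Each loop contributes B = μ₀IR²/[2(R²+z²)^(3/2)] on the axis, with z measured from that loop.
Loop 1 (z = 0.0223 m): B₁ = 4.08×10⁻⁶ T. Loop 2 (z = 0.0223 m): B₂ = 4.08×10⁻⁶ T.
The fields add: B = B₁ + B₂ = 8.17×10⁻⁶ T.

B ≈ 8.17 μT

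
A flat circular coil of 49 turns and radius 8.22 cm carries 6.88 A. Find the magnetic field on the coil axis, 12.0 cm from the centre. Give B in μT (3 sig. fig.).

For an N-turn flat coil, B = Nμ₀IR²/[2(R²+z²)^(3/2)] with R = 0.0822 m, z = 0.12 m.
B = 49 × 9.49×10⁻⁶ T = 4.65×10⁻⁴ T.

B ≈ 465 μT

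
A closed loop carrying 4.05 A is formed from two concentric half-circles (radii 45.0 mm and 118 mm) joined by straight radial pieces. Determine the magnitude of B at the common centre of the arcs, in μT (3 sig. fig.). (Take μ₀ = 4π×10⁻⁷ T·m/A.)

The radial connectors point toward the centre, so dl × r̂ = 0 and they contribute nothing.
Each semicircle gives μ₀I/(4R): inner arc 2.83×10⁻⁵ T, outer arc 1.08×10⁻⁵ T.
The two arcs carry current in opposite angular senses, so their fields oppose: B = |2.83×10⁻⁵ − 1.08×10⁻⁵| = 1.75×10⁻⁵ T.

B ≈ 17.5 μT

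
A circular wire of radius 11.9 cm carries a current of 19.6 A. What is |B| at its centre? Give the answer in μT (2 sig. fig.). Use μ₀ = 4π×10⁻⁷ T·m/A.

At the centre of a circular loop the Biot–Savart law gives B = μ₀I/(2R).
B = (4π×10⁻⁷ × 19.6) / (2 × 0.119) = 1.03×10⁻⁴ T.

B ≈ 100 μT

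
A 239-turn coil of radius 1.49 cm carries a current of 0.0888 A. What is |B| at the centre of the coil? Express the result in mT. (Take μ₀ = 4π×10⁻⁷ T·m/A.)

B ≈ 0.895 mT

For an N-turn flat coil, B = Nμ₀I/(2R) with R = 0.0149 m.
B = 239 × 3.74×10⁻⁶ T = 8.95×10⁻⁴ T.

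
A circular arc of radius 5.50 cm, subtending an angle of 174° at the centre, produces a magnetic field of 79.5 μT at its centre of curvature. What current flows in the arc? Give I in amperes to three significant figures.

I ≈ 14.4 A

For a circular arc, B = μ₀Iφ/(4πR) with φ in radians; here φ = 3.037 rad.
So I = 4πRB/(μ₀φ) = 4π × 0.055 × 7.95×10⁻⁵ / (4π×10⁻⁷ × 3.037) = 14.4 A.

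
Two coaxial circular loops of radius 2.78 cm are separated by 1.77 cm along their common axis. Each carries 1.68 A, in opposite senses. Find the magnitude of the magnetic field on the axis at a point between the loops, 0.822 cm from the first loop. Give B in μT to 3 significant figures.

Each loop contributes B = μ₀IR²/[2(R²+z²)^(3/2)] on the axis, with z measured from that loop.
Loop 1 (z = 0.00822 m): B₁ = 3.35×10⁻⁵ T. Loop 2 (z = 0.00948 m): B₂ = 3.22×10⁻⁵ T.
The fields oppose: B = |B₁ − B₂| = 1.29×10⁻⁶ T.

B ≈ 1.29 μT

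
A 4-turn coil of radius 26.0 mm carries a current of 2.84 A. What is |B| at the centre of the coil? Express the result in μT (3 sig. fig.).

B ≈ 275 μT

For an N-turn flat coil, B = Nμ₀I/(2R) with R = 0.026 m.
B = 4 × 6.86×10⁻⁵ T = 2.75×10⁻⁴ T.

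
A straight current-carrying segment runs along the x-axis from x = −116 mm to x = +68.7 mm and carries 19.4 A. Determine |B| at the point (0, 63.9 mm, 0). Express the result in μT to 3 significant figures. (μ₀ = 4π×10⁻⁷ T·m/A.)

For a finite straight segment, B = (μ₀I/4πd)(sinθ₁ + sinθ₂), where θ₁, θ₂ are the angles from the perpendicular to each end.
The perpendicular distance is d = 0.0639 m; the end-offsets along the wire are a = 0.116 m and b = 0.0687 m.
sinθ₁ = 0.116/√(0.116²+0.0639²) = 0.8759; sinθ₂ = 0.0687/√(0.0687²+0.0639²) = 0.7322.
B = (4π×10⁻⁷ × 19.4) / (4π × 0.0639) × (0.8759 + 0.7322) = 4.88×10⁻⁵ T.

B ≈ 48.8 μT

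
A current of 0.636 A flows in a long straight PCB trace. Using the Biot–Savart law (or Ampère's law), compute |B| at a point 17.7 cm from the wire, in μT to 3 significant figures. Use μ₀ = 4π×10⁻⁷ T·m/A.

B ≈ 0.719 μT

For an infinitely long straight wire, B = μ₀I/(2πd).
B = (4π×10⁻⁷ × 0.636) / (2π × 0.177) = 7.19×10⁻⁷ T.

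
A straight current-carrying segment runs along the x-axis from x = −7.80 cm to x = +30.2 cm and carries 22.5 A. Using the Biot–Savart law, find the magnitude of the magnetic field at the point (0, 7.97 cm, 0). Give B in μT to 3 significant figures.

B ≈ 47.0 μT

For a finite straight segment, B = (μ₀I/4πd)(sinθ₁ + sinθ₂), where θ₁, θ₂ are the angles from the perpendicular to each end.
The perpendicular distance is d = 0.0797 m; the end-offsets along the wire are a = 0.078 m and b = 0.302 m.
sinθ₁ = 0.078/√(0.078²+0.0797²) = 0.6994; sinθ₂ = 0.302/√(0.302²+0.0797²) = 0.9669.
B = (4π×10⁻⁷ × 22.5) / (4π × 0.0797) × (0.6994 + 0.9669) = 4.70×10⁻⁵ T.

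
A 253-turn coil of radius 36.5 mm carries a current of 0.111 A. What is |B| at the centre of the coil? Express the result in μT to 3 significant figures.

B ≈ 483 μT

For an N-turn flat coil, B = Nμ₀I/(2R) with R = 0.0365 m.
B = 253 × 1.91×10⁻⁶ T = 4.83×10⁻⁴ T.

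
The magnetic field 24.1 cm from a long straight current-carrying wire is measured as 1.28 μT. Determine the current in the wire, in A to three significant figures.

For a long straight wire B = μ₀I/(2πd), so I = 2πdB/μ₀.
I = 2π × 0.241 × 1.28×10⁻⁶ / (4π×10⁻⁷) = 1.54 A.

I ≈ 1.54 A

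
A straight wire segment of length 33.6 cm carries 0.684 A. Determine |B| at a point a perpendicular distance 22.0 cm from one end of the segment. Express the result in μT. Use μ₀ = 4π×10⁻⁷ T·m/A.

B ≈ 0.260 μT

For a finite straight segment, B = (μ₀I/4πd)(sinθ₁ + sinθ₂), where θ₁, θ₂ are the angles from the perpendicular to each end.
The perpendicular foot is at one end, so the two end-offsets along the wire are 0 and L = 0.336 m.
sinθ₁ = 0/√(0²+0.22²) = 0.0000; sinθ₂ = 0.336/√(0.336²+0.22²) = 0.8366.
B = (4π×10⁻⁷ × 0.684) / (4π × 0.22) × (0.0000 + 0.8366) = 2.60×10⁻⁷ T.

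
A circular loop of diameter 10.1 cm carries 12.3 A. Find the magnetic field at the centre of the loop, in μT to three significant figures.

B ≈ 153 μT

At the centre of a circular loop the Biot–Savart law gives B = μ₀I/(2R) (so R = 0.0505 m).
B = (4π×10⁻⁷ × 12.3) / (2 × 0.0505) = 1.53×10⁻⁴ T.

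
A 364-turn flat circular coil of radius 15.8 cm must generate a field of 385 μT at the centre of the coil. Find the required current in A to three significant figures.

I ≈ 0.266 A

For an N-turn coil, B = Nμ₀I/(2R) with R = 0.158 m, so I = 2RB/(Nμ₀) = 2 × 0.158 × 3.85×10⁻⁴ / (364 × 4π×10⁻⁷) = 0.266 A.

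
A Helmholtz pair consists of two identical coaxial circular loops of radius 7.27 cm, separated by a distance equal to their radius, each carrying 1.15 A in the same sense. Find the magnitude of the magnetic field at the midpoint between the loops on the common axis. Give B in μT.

B ≈ 14.2 μT

Each loop contributes B = μ₀IR²/[2(R²+z²)^(3/2)] on the axis, with z measured from that loop.
Loop 1 (z = 0.03635 m): B₁ = 7.11×10⁻⁶ T. Loop 2 (z = 0.03635 m): B₂ = 7.11×10⁻⁶ T.
The fields add: B = B₁ + B₂ = 1.42×10⁻⁵ T.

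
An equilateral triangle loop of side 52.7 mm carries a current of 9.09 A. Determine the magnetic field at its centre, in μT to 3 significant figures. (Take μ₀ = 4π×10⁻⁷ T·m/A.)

B ≈ 310 μT

Each side is a finite straight segment at perpendicular distance d = a/(2 tan(π/3)) = 0.01521 m from the centre, with end-angles ±π/3.
One side contributes B₁ = (μ₀I/4πd)·2 sin(π/3) = 1.03×10⁻⁴ T.
All 3 sides add in the same direction: B = 3 × 1.03×10⁻⁴ = 3.10×10⁻⁴ T.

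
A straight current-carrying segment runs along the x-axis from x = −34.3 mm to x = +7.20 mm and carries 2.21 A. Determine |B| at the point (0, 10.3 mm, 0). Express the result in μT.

B ≈ 32.8 μT

For a finite straight segment, B = (μ₀I/4πd)(sinθ₁ + sinθ₂), where θ₁, θ₂ are the angles from the perpendicular to each end.
The perpendicular distance is d = 0.0103 m; the end-offsets along the wire are a = 0.0343 m and b = 0.0072 m.
sinθ₁ = 0.0343/√(0.0343²+0.0103²) = 0.9577; sinθ₂ = 0.0072/√(0.0072²+0.0103²) = 0.5729.
B = (4π×10⁻⁷ × 2.21) / (4π × 0.0103) × (0.9577 + 0.5729) = 3.28×10⁻⁵ T.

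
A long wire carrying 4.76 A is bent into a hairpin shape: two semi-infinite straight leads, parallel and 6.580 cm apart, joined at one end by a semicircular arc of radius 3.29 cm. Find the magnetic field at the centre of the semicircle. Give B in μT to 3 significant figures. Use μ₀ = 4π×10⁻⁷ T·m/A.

B ≈ 74.4 μT

The semicircular arc contributes B_arc = μ₀I·π/(4πR) = μ₀I/(4R) = 4.55×10⁻⁵ T.
Each semi-infinite lead is at perpendicular distance R = 0.0329 m from the centre, with the perpendicular foot at its near end, so it contributes μ₀I/(4πR); both point the same way, together 2.89×10⁻⁵ T.
Arc and leads all point the same direction: B = 4.55×10⁻⁵ + 2.89×10⁻⁵ = 7.44×10⁻⁵ T.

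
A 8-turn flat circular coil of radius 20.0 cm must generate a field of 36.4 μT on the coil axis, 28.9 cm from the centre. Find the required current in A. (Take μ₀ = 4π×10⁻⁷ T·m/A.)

I ≈ 7.86 A

For an N-turn coil, B = Nμ₀IR²/[2(R²+z²)^(3/2)] with R = 0.2 m, z = 0.289 m, so I = 2B(R²+z²)^(3/2)/(Nμ₀R²) = 2 × 3.64×10⁻⁵ × 4.34×10⁻² / (8 × 4π×10⁻⁷ × 0.04) = 7.86 A.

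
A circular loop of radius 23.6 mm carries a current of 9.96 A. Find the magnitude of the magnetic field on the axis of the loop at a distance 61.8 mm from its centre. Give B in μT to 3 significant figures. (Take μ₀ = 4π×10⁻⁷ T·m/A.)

B ≈ 12.0 μT

On the axis of a circular loop, B = μ₀IR² / [2(R²+z²)^(3/2)].
R² + z² = (0.0236)² + (0.0618)² = 0.004376 m², and (R²+z²)^(3/2) = 2.89×10⁻⁴ m³.
B = (4π×10⁻⁷ × 9.96 × 0.000557) / (2 × 2.89×10⁻⁴) = 1.20×10⁻⁵ T.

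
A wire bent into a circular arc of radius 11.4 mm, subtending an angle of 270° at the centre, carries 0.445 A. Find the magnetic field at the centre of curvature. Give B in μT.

B ≈ 18.4 μT

The Biot–Savart field of a circular arc at its centre is B = μ₀Iφ/(4πR), with φ = 4.712 rad.
B = (4π×10⁻⁷ × 0.445 × 4.712) / (4π × 0.0114) = 1.84×10⁻⁵ T.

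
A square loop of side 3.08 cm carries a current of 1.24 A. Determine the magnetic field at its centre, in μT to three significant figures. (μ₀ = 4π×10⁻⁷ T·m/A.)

Each side is a finite straight segment at perpendicular distance d = a/(2 tan(π/4)) = 0.0154 m from the centre, with end-angles ±π/4.
One side contributes B₁ = (μ₀I/4πd)·2 sin(π/4) = 1.14×10⁻⁵ T.
All 4 sides add in the same direction: B = 4 × 1.14×10⁻⁵ = 4.55×10⁻⁵ T.

B ≈ 45.5 μT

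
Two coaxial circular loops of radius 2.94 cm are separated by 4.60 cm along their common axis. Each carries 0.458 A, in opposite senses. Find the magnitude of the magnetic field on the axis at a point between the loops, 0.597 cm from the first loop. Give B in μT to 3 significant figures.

B ≈ 7.18 μT

Each loop contributes B = μ₀IR²/[2(R²+z²)^(3/2)] on the axis, with z measured from that loop.
Loop 1 (z = 0.00597 m): B₁ = 9.21×10⁻⁶ T. Loop 2 (z = 0.04003 m): B₂ = 2.03×10⁻⁶ T.
The fields oppose: B = |B₁ − B₂| = 7.18×10⁻⁶ T.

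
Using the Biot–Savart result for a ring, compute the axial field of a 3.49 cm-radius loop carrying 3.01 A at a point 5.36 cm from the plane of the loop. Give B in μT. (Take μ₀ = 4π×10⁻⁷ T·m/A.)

On the axis of a circular loop, B = μ₀IR² / [2(R²+z²)^(3/2)].
R² + z² = (0.0349)² + (0.0536)² = 0.004091 m², and (R²+z²)^(3/2) = 2.62×10⁻⁴ m³.
B = (4π×10⁻⁷ × 3.01 × 0.001218) / (2 × 2.62×10⁻⁴) = 8.80×10⁻⁶ T.

B ≈ 8.80 μT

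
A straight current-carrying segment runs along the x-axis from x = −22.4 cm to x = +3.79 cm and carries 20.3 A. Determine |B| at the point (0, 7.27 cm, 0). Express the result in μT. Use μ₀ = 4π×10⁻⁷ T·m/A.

B ≈ 39.5 μT

For a finite straight segment, B = (μ₀I/4πd)(sinθ₁ + sinθ₂), where θ₁, θ₂ are the angles from the perpendicular to each end.
The perpendicular distance is d = 0.0727 m; the end-offsets along the wire are a = 0.224 m and b = 0.0379 m.
sinθ₁ = 0.224/√(0.224²+0.0727²) = 0.9512; sinθ₂ = 0.0379/√(0.0379²+0.0727²) = 0.4623.
B = (4π×10⁻⁷ × 20.3) / (4π × 0.0727) × (0.9512 + 0.4623) = 3.95×10⁻⁵ T.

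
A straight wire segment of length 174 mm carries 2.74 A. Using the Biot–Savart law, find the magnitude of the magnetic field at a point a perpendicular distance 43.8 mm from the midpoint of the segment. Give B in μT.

For a finite straight segment, B = (μ₀I/4πd)(sinθ₁ + sinθ₂), where θ₁, θ₂ are the angles from the perpendicular to each end.
The perpendicular from the point meets the wire at its midpoint, so each end is L/2 = 0.087 m away along the wire.
sinθ₁ = 0.087/√(0.087²+0.0438²) = 0.8932; sinθ₂ = 0.087/√(0.087²+0.0438²) = 0.8932.
B = (4π×10⁻⁷ × 2.74) / (4π × 0.0438) × (0.8932 + 0.8932) = 1.12×10⁻⁵ T.

B ≈ 11.2 μT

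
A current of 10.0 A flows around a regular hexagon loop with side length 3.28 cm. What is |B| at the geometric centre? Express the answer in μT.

Each side is a finite straight segment at perpendicular distance d = a/(2 tan(π/6)) = 0.02841 m from the centre, with end-angles ±π/6.
One side contributes B₁ = (μ₀I/4πd)·2 sin(π/6) = 3.52×10⁻⁵ T.
All 6 sides add in the same direction: B = 6 × 3.52×10⁻⁵ = 2.11×10⁻⁴ T.

B ≈ 211 μT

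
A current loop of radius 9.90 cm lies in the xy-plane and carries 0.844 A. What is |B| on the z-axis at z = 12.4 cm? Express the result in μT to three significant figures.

B ≈ 1.30 μT

On the axis of a circular loop, B = μ₀IR² / [2(R²+z²)^(3/2)].
R² + z² = (0.099)² + (0.124)² = 0.02518 m², and (R²+z²)^(3/2) = 3.99×10⁻³ m³.
B = (4π×10⁻⁷ × 0.844 × 0.009801) / (2 × 3.99×10⁻³) = 1.30×10⁻⁶ T.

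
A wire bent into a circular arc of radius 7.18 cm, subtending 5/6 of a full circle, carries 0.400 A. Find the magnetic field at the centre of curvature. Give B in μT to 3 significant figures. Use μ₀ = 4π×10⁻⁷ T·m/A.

B ≈ 2.92 μT

The Biot–Savart field of a circular arc at its centre is B = μ₀Iφ/(4πR), with φ = 5.236 rad.
B = (4π×10⁻⁷ × 0.400 × 5.236) / (4π × 0.0718) = 2.92×10⁻⁶ T.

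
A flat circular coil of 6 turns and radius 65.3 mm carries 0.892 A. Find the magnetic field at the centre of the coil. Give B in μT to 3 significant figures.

For an N-turn flat coil, B = Nμ₀I/(2R) with R = 0.0653 m.
B = 6 × 8.58×10⁻⁶ T = 5.15×10⁻⁵ T.

B ≈ 51.5 μT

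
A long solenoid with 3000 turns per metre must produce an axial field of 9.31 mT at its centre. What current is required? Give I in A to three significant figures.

I ≈ 2.47 A

Inside a long solenoid B = μ₀nI with n = 3000 m⁻¹, so I = B/(μ₀n).
I = 9.31×10⁻³ / (4π×10⁻⁷ × 3000) = 2.47 A.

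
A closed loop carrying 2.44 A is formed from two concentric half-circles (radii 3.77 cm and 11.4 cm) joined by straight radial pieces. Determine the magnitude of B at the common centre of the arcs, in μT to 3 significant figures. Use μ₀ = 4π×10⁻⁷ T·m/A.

The radial connectors point toward the centre, so dl × r̂ = 0 and they contribute nothing.
Each semicircle gives μ₀I/(4R): inner arc 2.03×10⁻⁵ T, outer arc 6.72×10⁻⁶ T.
The two arcs carry current in opposite angular senses, so their fields oppose: B = |2.03×10⁻⁵ − 6.72×10⁻⁶| = 1.36×10⁻⁵ T.

B ≈ 13.6 μT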